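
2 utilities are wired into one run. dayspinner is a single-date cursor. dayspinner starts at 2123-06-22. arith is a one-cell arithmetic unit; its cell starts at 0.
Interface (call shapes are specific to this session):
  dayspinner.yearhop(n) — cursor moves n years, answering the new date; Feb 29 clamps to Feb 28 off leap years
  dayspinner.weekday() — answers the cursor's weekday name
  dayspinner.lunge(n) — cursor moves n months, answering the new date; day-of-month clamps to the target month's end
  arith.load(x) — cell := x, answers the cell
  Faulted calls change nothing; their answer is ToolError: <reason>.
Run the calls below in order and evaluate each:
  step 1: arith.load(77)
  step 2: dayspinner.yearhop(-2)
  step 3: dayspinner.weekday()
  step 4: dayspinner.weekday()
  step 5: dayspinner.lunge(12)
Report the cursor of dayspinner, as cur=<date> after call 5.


Answer: cur=2122-06-22

Derivation:
-- 1. arith.load(77) -> 77
-- 2. dayspinner.yearhop(-2) -> 2121-06-22
-- 3. dayspinner.weekday() -> Sunday
-- 4. dayspinner.weekday() -> Sunday
-- 5. dayspinner.lunge(12) -> 2122-06-22


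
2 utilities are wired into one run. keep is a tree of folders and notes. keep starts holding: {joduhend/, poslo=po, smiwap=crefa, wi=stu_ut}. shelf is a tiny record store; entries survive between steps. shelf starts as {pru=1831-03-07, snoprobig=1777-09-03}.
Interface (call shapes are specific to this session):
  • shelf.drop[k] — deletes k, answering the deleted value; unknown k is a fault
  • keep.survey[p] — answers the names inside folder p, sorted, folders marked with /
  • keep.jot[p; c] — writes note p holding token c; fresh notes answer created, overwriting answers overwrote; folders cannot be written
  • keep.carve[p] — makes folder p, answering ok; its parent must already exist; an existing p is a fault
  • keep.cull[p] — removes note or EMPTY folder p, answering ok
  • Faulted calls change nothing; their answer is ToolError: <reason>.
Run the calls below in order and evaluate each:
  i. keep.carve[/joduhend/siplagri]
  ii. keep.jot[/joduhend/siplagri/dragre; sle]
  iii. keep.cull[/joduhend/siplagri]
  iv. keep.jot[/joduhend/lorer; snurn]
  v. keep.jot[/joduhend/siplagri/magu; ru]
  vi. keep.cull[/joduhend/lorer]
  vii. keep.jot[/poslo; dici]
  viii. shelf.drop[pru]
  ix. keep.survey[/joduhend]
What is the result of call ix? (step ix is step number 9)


Next I call carve on /joduhend/siplagri, and get ok.
Now I run jot on /joduhend/siplagri/dragre, sle, giving created.
I invoke cull on /joduhend/siplagri, — result: ToolError: not empty.
I invoke jot on /joduhend/lorer, snurn, giving created.
I invoke jot on /joduhend/siplagri/magu, ru, and see created.
Calling cull on /joduhend/lorer, giving ok.
I run jot on /poslo, dici, and see overwrote.
Now I run drop on pru, — result: 1831-03-07.
Then survey on /joduhend, and observe [siplagri/].

Answer: [siplagri/]


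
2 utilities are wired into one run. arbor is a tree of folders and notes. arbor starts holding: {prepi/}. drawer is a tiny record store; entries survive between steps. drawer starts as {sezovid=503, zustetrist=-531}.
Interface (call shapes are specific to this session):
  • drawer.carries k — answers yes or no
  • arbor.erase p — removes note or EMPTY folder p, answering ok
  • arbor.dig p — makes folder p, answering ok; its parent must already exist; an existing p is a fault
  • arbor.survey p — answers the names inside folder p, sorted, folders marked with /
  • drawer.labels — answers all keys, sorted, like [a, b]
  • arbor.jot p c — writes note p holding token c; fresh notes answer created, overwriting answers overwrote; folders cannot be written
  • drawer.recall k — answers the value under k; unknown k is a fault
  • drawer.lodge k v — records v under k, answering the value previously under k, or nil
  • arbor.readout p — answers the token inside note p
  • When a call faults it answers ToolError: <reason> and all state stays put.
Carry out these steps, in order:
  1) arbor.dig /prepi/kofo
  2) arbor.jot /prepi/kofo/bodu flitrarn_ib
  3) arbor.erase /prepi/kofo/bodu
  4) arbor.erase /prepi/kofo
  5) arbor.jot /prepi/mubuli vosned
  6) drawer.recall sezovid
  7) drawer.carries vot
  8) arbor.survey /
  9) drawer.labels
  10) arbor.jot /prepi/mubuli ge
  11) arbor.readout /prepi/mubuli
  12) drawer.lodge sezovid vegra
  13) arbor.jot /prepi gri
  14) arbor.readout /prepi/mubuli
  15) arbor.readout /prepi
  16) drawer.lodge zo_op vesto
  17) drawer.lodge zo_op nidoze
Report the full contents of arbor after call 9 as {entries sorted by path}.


Answer: {prepi/, prepi/mubuli=vosned}

Derivation:
;; 1. arbor.dig(p→/prepi/kofo) : ok
;; 2. arbor.jot(p→/prepi/kofo/bodu, c→flitrarn_ib) : created
;; 3. arbor.erase(p→/prepi/kofo/bodu) : ok
;; 4. arbor.erase(p→/prepi/kofo) : ok
;; 5. arbor.jot(p→/prepi/mubuli, c→vosned) : created
;; 6. drawer.recall(k→sezovid) : 503
;; 7. drawer.carries(k→vot) : no
;; 8. arbor.survey(p→/) : [prepi/]
;; 9. drawer.labels() : [sezovid, zustetrist]
;; 10. arbor.jot(p→/prepi/mubuli, c→ge) : overwrote
;; 11. arbor.readout(p→/prepi/mubuli) : ge
;; 12. drawer.lodge(k→sezovid, v→vegra) : 503
;; 13. arbor.jot(p→/prepi, c→gri) : ToolError: is a directory
;; 14. arbor.readout(p→/prepi/mubuli) : ge
;; 15. arbor.readout(p→/prepi) : ToolError: is a directory
;; 16. drawer.lodge(k→zo_op, v→vesto) : nil
;; 17. drawer.lodge(k→zo_op, v→nidoze) : vesto


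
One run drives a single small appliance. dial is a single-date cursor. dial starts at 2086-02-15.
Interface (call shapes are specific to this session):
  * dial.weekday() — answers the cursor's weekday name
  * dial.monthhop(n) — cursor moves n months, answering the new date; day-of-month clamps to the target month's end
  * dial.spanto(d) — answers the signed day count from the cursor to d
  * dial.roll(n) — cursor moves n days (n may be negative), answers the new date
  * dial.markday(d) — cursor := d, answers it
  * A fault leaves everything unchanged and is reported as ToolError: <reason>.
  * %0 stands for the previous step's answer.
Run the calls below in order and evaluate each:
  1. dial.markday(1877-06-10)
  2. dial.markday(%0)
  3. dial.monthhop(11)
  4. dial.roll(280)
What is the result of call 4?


% markday d=1877-06-10
[out] 1877-06-10
% markday d=%0
[out] 1877-06-10
% monthhop n=11
[out] 1878-05-10
% roll n=280
[out] 1879-02-14

Answer: 1879-02-14


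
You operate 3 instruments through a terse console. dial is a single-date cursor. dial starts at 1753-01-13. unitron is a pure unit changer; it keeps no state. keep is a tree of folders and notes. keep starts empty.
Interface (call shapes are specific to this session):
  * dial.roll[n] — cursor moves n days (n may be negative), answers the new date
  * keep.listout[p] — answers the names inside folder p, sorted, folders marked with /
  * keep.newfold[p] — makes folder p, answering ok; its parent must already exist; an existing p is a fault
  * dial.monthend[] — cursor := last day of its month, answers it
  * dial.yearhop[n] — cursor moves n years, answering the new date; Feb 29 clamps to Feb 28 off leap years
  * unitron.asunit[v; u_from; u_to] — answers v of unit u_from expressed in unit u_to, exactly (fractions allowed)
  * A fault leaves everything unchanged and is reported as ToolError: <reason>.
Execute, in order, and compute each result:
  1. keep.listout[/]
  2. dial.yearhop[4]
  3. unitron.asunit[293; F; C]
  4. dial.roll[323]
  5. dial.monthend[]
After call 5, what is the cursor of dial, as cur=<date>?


Answer: cur=1757-12-31

Derivation:
-> listout(p='/')
<- []
-> yearhop(n='4')
<- 1757-01-13
-> asunit(v='293', u_from='F', u_to='C')
<- 145
-> roll(n='323')
<- 1757-12-02
-> monthend()
<- 1757-12-31


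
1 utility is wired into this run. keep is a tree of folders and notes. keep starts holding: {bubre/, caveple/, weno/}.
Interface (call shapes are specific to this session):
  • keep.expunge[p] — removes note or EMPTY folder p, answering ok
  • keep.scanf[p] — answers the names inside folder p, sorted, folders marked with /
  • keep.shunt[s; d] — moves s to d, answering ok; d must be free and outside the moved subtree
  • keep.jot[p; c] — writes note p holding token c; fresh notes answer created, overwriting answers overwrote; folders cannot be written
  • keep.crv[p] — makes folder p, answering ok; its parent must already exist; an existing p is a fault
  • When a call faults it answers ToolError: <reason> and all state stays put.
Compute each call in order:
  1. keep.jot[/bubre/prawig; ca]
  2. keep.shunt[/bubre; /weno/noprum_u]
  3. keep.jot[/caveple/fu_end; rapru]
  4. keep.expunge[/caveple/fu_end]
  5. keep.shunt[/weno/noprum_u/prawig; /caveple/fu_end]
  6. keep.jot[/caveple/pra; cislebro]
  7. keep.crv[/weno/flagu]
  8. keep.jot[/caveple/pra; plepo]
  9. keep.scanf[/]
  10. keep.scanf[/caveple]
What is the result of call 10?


Answer: [fu_end, pra]

Derivation:
>> jot(p='/bubre/prawig', c='ca')
<< created
>> shunt(s='/bubre', d='/weno/noprum_u')
<< ok
>> jot(p='/caveple/fu_end', c='rapru')
<< created
>> expunge(p='/caveple/fu_end')
<< ok
>> shunt(s='/weno/noprum_u/prawig', d='/caveple/fu_end')
<< ok
>> jot(p='/caveple/pra', c='cislebro')
<< created
>> crv(p='/weno/flagu')
<< ok
>> jot(p='/caveple/pra', c='plepo')
<< overwrote
>> scanf(p='/')
<< [caveple/, weno/]
>> scanf(p='/caveple')
<< [fu_end, pra]


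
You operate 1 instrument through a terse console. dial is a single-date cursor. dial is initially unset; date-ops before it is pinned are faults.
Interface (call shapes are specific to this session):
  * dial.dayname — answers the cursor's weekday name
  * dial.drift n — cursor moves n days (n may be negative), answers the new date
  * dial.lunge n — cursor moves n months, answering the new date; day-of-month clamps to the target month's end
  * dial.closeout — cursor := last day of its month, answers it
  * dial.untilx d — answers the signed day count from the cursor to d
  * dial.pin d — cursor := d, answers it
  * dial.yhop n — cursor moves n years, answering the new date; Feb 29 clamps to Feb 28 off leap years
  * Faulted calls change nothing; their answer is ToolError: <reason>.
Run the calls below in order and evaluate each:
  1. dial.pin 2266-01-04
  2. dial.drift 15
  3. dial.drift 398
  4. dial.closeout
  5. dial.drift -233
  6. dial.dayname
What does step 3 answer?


I invoke dial.pin with d→2266-01-04, → 2266-01-04.
Invoking dial.drift with n→15, → 2266-01-19.
Using dial.drift with n→398, — result: 2267-02-21.
I invoke dial.closeout(), which returns 2267-02-28.
I run dial.drift with n→-233, yielding 2266-07-10.
Invoking dial.dayname(), and get Tuesday.

Answer: 2267-02-21


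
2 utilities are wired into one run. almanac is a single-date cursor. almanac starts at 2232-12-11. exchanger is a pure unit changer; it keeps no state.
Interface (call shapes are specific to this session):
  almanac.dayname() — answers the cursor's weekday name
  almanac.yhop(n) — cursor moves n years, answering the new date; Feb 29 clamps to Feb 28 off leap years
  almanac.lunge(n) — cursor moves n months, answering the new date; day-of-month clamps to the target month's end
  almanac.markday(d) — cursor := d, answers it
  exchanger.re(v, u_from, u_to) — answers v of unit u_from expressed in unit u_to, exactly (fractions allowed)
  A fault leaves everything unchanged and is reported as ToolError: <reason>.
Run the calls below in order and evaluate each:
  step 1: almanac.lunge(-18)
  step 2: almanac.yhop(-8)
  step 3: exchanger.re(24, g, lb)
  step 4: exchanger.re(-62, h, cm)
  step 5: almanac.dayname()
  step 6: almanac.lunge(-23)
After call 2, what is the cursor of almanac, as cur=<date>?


-> lunge(n=-18)
<- 2231-06-11
-> yhop(n=-8)
<- 2223-06-11
-> re(v=24, u_from=g, u_to=lb)
<- 2400000/45359237
-> re(v=-62, u_from=h, u_to=cm)
<- ToolError: incompatible units
-> dayname()
<- Wednesday
-> lunge(n=-23)
<- 2221-07-11

Answer: cur=2223-06-11


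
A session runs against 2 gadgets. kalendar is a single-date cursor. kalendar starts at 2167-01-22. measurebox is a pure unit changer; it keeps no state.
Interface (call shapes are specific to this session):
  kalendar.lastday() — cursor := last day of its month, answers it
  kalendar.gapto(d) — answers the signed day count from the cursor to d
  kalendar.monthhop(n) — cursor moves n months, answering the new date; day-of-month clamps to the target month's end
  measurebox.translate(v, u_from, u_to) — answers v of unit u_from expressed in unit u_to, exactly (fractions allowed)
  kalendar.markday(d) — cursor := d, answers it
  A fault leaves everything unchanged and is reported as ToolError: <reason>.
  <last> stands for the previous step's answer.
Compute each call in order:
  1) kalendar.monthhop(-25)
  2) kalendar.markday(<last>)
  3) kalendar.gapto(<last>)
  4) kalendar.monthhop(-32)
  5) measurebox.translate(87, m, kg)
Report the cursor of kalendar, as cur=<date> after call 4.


$ monthhop n=-25
= 2164-12-22
$ markday d=<last>
= 2164-12-22
$ gapto d=<last>
= 0
$ monthhop n=-32
= 2162-04-22
$ translate v=87 u_from=m u_to=kg
= ToolError: incompatible units

Answer: cur=2162-04-22


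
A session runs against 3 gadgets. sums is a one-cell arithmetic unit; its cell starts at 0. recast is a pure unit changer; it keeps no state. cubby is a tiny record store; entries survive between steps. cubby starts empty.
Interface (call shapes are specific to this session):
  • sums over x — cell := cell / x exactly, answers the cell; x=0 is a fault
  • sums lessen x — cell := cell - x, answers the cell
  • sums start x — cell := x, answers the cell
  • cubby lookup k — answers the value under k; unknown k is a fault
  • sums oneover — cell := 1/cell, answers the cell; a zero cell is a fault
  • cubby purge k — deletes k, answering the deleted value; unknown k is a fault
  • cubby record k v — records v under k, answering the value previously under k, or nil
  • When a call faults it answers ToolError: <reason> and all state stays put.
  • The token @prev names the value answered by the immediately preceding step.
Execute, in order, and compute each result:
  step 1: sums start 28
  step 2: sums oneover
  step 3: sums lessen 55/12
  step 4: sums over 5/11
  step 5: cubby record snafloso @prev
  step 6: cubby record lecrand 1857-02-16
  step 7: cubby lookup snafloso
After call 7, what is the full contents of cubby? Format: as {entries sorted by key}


Answer: {lecrand=1857-02-16, snafloso=-2101/210}

Derivation:
CALL sums start[x→28]
RET  28
CALL sums oneover[]
RET  1/28
CALL sums lessen[x→55/12]
RET  -191/42
CALL sums over[x→5/11]
RET  -2101/210
CALL cubby record[k→snafloso; v→@prev]
RET  nil
CALL cubby record[k→lecrand; v→1857-02-16]
RET  nil
CALL cubby lookup[k→snafloso]
RET  -2101/210


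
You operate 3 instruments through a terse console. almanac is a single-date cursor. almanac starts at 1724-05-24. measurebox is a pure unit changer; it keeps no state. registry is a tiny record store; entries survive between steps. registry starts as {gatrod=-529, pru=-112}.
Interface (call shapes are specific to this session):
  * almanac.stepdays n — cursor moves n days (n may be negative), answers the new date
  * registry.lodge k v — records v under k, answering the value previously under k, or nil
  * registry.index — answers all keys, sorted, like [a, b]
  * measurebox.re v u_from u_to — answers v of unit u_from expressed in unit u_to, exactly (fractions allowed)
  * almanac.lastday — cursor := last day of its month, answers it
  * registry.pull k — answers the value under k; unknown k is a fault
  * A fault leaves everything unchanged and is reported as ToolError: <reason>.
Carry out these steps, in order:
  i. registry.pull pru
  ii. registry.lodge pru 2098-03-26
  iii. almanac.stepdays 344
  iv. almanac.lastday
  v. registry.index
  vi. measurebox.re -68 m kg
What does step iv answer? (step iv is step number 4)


Now I run registry.pull on k='pru', and get -112.
Next I call registry.lodge on k='pru', v='2098-03-26', and observe -112.
I invoke almanac.stepdays on n='344', — result: 1725-05-03.
Using almanac.lastday(), and observe 1725-05-31.
Invoking registry.index(), and see [gatrod, pru].
Invoking measurebox.re on v='-68', u_from='m', u_to='kg', which returns ToolError: incompatible units.

Answer: 1725-05-31


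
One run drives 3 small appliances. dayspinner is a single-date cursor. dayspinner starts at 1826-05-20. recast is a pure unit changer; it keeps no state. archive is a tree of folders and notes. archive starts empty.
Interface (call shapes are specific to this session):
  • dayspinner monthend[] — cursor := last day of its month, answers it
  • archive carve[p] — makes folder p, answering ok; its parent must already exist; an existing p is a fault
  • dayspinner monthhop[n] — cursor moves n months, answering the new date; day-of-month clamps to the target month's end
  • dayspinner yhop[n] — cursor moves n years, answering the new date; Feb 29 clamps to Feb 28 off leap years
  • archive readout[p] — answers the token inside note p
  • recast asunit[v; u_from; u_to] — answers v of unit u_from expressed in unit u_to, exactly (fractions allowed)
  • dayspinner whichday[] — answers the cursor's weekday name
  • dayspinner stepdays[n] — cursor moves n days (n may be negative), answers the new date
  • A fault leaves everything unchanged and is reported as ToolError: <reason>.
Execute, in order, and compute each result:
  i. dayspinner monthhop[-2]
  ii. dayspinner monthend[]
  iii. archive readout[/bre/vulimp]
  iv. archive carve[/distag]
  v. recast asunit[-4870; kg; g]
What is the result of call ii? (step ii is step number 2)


Answer: 1826-03-31

Derivation:
Then dayspinner monthhop passing n=-2: 1826-03-20.
I try dayspinner monthend: 1826-03-31.
Invoking archive readout passing p=/bre/vulimp, and observe ToolError: not found.
Using archive carve passing p=/distag, and see ok.
I call recast asunit passing v=-4870, u_from=kg, u_to=g, and see -4870000.


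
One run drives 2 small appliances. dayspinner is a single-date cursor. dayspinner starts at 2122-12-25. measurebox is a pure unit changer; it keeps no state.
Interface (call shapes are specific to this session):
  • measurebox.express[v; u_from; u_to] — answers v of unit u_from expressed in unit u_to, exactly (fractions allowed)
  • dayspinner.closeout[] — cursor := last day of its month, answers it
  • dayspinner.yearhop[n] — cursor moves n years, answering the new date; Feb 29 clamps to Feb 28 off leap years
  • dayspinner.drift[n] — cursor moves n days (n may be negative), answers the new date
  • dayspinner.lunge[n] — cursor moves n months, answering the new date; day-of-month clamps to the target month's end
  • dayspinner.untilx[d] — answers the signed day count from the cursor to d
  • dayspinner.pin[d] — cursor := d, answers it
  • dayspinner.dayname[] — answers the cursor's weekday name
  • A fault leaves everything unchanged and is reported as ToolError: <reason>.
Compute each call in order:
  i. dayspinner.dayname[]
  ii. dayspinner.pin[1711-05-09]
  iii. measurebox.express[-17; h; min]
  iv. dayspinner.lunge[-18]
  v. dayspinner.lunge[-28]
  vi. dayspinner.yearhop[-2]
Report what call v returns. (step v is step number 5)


Answer: 1707-07-09

Derivation:
[in] dayspinner.dayname
= Friday
[in] dayspinner.pin 1711-05-09
= 1711-05-09
[in] measurebox.express -17 h min
= -1020
[in] dayspinner.lunge -18
= 1709-11-09
[in] dayspinner.lunge -28
= 1707-07-09
[in] dayspinner.yearhop -2
= 1705-07-09


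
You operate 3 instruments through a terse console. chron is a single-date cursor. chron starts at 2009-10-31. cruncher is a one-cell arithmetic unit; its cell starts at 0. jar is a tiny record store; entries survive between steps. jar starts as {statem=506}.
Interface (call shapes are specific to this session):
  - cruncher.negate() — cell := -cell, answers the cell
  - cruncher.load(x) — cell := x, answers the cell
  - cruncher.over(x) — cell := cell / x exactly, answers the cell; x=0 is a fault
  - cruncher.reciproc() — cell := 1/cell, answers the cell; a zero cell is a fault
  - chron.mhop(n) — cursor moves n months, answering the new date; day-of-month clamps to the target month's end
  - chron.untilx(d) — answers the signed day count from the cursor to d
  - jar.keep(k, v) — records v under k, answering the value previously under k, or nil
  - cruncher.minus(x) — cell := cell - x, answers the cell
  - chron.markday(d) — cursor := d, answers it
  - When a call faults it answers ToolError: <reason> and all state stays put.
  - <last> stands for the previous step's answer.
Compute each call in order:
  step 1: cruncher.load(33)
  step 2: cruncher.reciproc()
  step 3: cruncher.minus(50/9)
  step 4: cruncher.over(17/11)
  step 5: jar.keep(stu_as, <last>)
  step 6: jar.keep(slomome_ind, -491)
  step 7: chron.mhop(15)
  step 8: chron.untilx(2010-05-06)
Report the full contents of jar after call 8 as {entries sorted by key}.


Answer: {slomome_ind=-491, statem=506, stu_as=-547/153}

Derivation:
$ load x→33
  33
$ reciproc
  1/33
$ minus x→50/9
  -547/99
$ over x→17/11
  -547/153
$ keep k→stu_as v→<last>
  nil
$ keep k→slomome_ind v→-491
  nil
$ mhop n→15
  2011-01-31
$ untilx d→2010-05-06
  -270


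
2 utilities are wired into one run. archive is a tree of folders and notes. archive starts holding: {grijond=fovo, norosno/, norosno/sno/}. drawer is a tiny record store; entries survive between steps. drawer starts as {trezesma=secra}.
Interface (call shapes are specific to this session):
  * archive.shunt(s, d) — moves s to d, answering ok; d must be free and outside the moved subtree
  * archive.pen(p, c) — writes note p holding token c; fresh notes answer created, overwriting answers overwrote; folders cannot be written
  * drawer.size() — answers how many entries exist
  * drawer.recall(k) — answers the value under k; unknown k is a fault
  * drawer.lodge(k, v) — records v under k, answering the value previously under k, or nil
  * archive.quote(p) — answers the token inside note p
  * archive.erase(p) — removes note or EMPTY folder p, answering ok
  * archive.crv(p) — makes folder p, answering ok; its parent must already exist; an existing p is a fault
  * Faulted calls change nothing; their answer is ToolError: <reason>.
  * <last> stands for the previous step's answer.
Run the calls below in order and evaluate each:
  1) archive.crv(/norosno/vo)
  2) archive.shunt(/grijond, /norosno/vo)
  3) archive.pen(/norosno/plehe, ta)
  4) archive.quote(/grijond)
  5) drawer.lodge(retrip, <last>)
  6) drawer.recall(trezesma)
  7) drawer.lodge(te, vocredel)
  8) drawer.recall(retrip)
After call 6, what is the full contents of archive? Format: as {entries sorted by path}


Answer: {grijond=fovo, norosno/, norosno/plehe=ta, norosno/sno/, norosno/vo/}

Derivation:
==> archive.crv(p: /norosno/vo)
<== ok
==> archive.shunt(s: /grijond, d: /norosno/vo)
<== ToolError: exists
==> archive.pen(p: /norosno/plehe, c: ta)
<== created
==> archive.quote(p: /grijond)
<== fovo
==> drawer.lodge(k: retrip, v: <last>)
<== nil
==> drawer.recall(k: trezesma)
<== secra
==> drawer.lodge(k: te, v: vocredel)
<== nil
==> drawer.recall(k: retrip)
<== fovo


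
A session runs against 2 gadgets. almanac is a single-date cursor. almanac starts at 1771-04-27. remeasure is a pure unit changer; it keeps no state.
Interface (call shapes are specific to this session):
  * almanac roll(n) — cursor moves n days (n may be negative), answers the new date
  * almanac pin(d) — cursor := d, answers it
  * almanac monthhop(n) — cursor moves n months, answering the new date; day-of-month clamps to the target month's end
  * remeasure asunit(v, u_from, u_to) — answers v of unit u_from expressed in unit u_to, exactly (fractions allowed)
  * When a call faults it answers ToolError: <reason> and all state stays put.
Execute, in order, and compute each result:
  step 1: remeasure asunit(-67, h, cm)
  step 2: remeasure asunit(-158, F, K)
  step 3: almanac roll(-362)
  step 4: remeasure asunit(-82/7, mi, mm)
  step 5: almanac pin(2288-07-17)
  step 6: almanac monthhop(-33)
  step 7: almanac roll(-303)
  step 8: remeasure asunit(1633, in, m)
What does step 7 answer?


Answer: 2284-12-18

Derivation:
>>> remeasure asunit v: -67 u_from: h u_to: cm
= ToolError: incompatible units
>>> remeasure asunit v: -158 u_from: F u_to: K
= 30167/180
>>> almanac roll n: -362
= 1770-04-30
>>> remeasure asunit v: -82/7 u_from: mi u_to: mm
= -131966208/7
>>> almanac pin d: 2288-07-17
= 2288-07-17
>>> almanac monthhop n: -33
= 2285-10-17
>>> almanac roll n: -303
= 2284-12-18
>>> remeasure asunit v: 1633 u_from: in u_to: m
= 207391/5000


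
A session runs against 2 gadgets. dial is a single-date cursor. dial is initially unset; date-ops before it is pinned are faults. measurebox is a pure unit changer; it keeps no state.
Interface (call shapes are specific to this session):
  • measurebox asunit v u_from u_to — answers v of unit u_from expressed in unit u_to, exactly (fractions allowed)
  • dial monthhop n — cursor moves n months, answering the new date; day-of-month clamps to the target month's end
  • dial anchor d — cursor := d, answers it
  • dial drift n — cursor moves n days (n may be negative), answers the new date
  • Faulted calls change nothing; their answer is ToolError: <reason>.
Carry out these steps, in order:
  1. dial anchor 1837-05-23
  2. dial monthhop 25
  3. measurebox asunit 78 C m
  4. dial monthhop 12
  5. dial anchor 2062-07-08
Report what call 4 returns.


I run dial anchor on d: 1837-05-23, → 1837-05-23.
Then dial monthhop on n: 25, giving 1839-06-23.
Calling measurebox asunit on v: 78, u_from: C, u_to: m, and get ToolError: incompatible units.
Invoking dial monthhop on n: 12, yielding 1840-06-23.
I use dial anchor on d: 2062-07-08, giving 2062-07-08.

Answer: 1840-06-23


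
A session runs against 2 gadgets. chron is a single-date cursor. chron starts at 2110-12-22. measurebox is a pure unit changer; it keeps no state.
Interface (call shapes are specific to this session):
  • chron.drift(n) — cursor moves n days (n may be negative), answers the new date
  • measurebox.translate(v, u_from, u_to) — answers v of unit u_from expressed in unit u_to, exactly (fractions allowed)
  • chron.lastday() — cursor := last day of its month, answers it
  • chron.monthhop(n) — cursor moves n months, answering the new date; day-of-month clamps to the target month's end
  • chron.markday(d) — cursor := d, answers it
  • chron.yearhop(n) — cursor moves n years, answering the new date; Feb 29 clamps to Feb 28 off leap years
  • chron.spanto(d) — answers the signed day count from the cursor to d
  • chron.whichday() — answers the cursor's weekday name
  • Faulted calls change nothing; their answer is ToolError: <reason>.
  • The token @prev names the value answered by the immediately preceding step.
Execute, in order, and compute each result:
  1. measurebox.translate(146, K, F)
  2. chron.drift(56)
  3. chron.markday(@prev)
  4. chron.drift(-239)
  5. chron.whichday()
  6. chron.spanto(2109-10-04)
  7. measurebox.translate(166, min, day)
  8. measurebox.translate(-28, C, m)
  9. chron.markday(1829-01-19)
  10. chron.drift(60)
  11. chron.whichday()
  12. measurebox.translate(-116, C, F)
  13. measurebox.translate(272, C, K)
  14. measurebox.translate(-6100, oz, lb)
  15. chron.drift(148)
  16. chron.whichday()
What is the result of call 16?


Act: measurebox.translate[v: 146; u_from: K; u_to: F]
Obs: -19687/100
Act: chron.drift[n: 56]
Obs: 2111-02-16
Act: chron.markday[d: @prev]
Obs: 2111-02-16
Act: chron.drift[n: -239]
Obs: 2110-06-22
Act: chron.whichday[]
Obs: Sunday
Act: chron.spanto[d: 2109-10-04]
Obs: -261
Act: measurebox.translate[v: 166; u_from: min; u_to: day]
Obs: 83/720
Act: measurebox.translate[v: -28; u_from: C; u_to: m]
Obs: ToolError: incompatible units
Act: chron.markday[d: 1829-01-19]
Obs: 1829-01-19
Act: chron.drift[n: 60]
Obs: 1829-03-20
Act: chron.whichday[]
Obs: Friday
Act: measurebox.translate[v: -116; u_from: C; u_to: F]
Obs: -884/5
Act: measurebox.translate[v: 272; u_from: C; u_to: K]
Obs: 10903/20
Act: measurebox.translate[v: -6100; u_from: oz; u_to: lb]
Obs: -1525/4
Act: chron.drift[n: 148]
Obs: 1829-08-15
Act: chron.whichday[]
Obs: Saturday

Answer: Saturday


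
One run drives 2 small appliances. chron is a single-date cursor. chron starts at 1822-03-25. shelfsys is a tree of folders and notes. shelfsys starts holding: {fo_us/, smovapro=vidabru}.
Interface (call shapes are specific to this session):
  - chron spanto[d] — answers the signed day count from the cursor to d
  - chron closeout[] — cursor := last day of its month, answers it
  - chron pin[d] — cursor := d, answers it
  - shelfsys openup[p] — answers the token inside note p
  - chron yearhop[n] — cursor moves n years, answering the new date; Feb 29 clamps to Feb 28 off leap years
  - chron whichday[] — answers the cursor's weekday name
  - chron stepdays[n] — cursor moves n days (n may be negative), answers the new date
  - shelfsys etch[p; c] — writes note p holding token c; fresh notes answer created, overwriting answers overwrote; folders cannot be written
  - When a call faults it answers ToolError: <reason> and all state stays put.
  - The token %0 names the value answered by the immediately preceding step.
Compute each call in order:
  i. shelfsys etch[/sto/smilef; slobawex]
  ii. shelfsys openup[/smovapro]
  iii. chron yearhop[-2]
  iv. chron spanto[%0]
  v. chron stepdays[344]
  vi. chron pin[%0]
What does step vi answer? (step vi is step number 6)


Answer: 1821-03-04

Derivation:
-- shelfsys etch(p=/sto/smilef, c=slobawex) => ToolError: no parent
-- shelfsys openup(p=/smovapro) => vidabru
-- chron yearhop(n=-2) => 1820-03-25
-- chron spanto(d=%0) => 0
-- chron stepdays(n=344) => 1821-03-04
-- chron pin(d=%0) => 1821-03-04


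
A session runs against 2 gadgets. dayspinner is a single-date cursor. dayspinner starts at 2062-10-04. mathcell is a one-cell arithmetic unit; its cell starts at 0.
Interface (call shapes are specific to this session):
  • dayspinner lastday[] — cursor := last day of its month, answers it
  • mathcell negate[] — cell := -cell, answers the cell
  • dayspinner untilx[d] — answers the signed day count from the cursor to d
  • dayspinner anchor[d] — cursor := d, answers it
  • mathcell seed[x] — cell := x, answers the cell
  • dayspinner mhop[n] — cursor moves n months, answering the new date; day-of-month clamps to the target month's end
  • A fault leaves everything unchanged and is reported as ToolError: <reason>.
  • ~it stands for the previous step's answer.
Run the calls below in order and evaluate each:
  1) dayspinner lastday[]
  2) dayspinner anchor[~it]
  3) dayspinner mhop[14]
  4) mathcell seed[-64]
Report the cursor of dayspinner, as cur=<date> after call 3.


Answer: cur=2063-12-31

Derivation:
CALL dayspinner lastday[]
RET  2062-10-31
CALL dayspinner anchor[d: ~it]
RET  2062-10-31
CALL dayspinner mhop[n: 14]
RET  2063-12-31
CALL mathcell seed[x: -64]
RET  -64


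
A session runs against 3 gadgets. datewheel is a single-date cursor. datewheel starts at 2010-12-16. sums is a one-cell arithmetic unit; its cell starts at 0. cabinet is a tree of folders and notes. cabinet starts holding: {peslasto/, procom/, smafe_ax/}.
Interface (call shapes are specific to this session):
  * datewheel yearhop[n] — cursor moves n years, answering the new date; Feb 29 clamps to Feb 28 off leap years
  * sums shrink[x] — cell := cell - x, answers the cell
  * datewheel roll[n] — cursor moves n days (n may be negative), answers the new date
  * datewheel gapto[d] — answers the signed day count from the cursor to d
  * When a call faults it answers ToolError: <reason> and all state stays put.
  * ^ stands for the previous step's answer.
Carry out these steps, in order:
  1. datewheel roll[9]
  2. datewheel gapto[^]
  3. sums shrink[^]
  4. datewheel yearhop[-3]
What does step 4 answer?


Calling datewheel roll passing n=9, and get 2010-12-25.
I use datewheel gapto passing d=^, and get 0.
I run sums shrink passing x=^, and get 0.
Calling datewheel yearhop passing n=-3, → 2007-12-25.

Answer: 2007-12-25


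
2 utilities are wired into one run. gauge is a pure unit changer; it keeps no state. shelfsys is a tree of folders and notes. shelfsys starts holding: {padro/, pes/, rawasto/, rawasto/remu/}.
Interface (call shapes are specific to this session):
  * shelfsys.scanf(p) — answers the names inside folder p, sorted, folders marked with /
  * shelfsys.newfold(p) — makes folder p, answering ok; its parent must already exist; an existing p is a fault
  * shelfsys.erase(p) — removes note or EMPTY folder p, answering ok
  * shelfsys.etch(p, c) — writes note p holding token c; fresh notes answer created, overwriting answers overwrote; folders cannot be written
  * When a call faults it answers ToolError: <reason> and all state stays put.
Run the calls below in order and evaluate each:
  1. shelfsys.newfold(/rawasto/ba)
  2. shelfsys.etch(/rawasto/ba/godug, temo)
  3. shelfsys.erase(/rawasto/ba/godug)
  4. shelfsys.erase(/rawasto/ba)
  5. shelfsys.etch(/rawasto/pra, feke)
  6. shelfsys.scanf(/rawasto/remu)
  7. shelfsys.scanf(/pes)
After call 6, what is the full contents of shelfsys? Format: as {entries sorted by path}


// shelfsys.newfold(/rawasto/ba) -> ok
// shelfsys.etch(/rawasto/ba/godug, temo) -> created
// shelfsys.erase(/rawasto/ba/godug) -> ok
// shelfsys.erase(/rawasto/ba) -> ok
// shelfsys.etch(/rawasto/pra, feke) -> created
// shelfsys.scanf(/rawasto/remu) -> []
// shelfsys.scanf(/pes) -> []

Answer: {padro/, pes/, rawasto/, rawasto/pra=feke, rawasto/remu/}


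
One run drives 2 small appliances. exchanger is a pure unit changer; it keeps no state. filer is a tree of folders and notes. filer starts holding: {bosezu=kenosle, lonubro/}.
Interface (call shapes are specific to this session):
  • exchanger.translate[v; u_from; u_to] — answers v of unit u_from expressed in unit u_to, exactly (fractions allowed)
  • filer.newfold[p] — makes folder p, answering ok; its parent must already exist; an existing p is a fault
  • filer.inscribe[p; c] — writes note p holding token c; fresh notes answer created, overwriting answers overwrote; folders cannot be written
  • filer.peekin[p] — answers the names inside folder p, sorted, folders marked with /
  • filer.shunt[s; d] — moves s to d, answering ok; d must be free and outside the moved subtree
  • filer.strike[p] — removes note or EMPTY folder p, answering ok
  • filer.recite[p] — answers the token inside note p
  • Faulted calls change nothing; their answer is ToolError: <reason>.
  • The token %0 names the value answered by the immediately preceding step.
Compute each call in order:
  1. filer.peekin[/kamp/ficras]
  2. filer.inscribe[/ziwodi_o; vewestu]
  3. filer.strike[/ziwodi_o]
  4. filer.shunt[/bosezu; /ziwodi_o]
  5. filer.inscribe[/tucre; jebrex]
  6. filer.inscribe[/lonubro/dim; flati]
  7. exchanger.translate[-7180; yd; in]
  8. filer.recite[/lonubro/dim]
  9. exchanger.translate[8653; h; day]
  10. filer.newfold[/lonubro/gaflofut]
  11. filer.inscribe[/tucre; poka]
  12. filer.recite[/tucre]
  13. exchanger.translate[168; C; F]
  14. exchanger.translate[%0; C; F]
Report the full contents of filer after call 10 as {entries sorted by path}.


> filer.peekin p: /kamp/ficras
= ToolError: not found
> filer.inscribe p: /ziwodi_o c: vewestu
= created
> filer.strike p: /ziwodi_o
= ok
> filer.shunt s: /bosezu d: /ziwodi_o
= ok
> filer.inscribe p: /tucre c: jebrex
= created
> filer.inscribe p: /lonubro/dim c: flati
= created
> exchanger.translate v: -7180 u_from: yd u_to: in
= -258480
> filer.recite p: /lonubro/dim
= flati
> exchanger.translate v: 8653 u_from: h u_to: day
= 8653/24
> filer.newfold p: /lonubro/gaflofut
= ok
> filer.inscribe p: /tucre c: poka
= overwrote
> filer.recite p: /tucre
= poka
> exchanger.translate v: 168 u_from: C u_to: F
= 1672/5
> exchanger.translate v: %0 u_from: C u_to: F
= 15848/25

Answer: {lonubro/, lonubro/dim=flati, lonubro/gaflofut/, tucre=jebrex, ziwodi_o=kenosle}


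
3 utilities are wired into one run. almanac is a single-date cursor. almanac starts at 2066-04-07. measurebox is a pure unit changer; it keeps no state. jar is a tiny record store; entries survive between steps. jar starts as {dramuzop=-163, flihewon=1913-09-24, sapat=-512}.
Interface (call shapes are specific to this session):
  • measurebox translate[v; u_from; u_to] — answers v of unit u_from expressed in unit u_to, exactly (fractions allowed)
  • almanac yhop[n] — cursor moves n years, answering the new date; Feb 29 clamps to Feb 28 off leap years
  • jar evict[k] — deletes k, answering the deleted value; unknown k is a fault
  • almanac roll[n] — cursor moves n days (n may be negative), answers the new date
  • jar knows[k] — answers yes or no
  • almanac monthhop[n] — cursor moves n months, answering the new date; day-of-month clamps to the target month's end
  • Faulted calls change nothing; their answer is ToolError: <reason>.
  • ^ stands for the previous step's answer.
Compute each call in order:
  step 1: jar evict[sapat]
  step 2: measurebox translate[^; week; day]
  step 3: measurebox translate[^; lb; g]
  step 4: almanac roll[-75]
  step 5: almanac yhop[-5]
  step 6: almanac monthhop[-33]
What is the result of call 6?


I run jar evict on k=sapat, yielding -512.
I use measurebox translate on v=^, u_from=week, u_to=day, — result: -3584.
I run measurebox translate on v=^, u_from=lb, u_to=g, which returns -5080234544/3125.
Using almanac roll on n=-75, and observe 2066-01-22.
I try almanac yhop on n=-5, — result: 2061-01-22.
I invoke almanac monthhop on n=-33: 2058-04-22.

Answer: 2058-04-22


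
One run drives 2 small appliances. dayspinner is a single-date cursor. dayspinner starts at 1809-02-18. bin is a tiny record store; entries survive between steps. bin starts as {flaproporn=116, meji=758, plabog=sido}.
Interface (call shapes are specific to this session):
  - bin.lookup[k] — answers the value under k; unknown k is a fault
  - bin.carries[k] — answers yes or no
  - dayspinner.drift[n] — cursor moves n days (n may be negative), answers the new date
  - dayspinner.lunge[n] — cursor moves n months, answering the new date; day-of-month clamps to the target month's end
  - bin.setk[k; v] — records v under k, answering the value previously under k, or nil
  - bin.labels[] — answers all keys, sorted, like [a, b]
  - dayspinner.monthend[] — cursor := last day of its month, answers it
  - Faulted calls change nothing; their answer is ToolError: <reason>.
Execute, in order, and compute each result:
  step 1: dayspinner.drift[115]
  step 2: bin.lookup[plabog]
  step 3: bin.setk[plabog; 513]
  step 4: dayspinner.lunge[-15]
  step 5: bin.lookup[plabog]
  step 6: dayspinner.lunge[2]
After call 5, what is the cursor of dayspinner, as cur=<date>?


-> dayspinner.drift(n='115')
<- 1809-06-13
-> bin.lookup(k='plabog')
<- sido
-> bin.setk(k='plabog', v='513')
<- sido
-> dayspinner.lunge(n='-15')
<- 1808-03-13
-> bin.lookup(k='plabog')
<- 513
-> dayspinner.lunge(n='2')
<- 1808-05-13

Answer: cur=1808-03-13


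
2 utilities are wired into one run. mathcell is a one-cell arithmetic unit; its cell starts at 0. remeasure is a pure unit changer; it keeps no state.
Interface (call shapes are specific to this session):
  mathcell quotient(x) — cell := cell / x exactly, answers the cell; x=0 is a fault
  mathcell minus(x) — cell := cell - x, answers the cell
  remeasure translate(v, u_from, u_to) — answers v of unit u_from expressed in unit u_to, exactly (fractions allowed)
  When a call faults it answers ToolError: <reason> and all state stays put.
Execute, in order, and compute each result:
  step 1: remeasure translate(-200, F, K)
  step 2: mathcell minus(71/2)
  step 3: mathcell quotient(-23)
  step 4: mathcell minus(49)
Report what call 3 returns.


Answer: 71/46

Derivation:
>>> remeasure translate v: -200 u_from: F u_to: K
:: 25967/180
>>> mathcell minus x: 71/2
:: -71/2
>>> mathcell quotient x: -23
:: 71/46
>>> mathcell minus x: 49
:: -2183/46
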